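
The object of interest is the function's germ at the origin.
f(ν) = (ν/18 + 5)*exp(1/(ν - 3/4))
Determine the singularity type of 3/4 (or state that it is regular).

The point is an essential singularity.

The exponent 1/(ν - (3/4)) has a pole at 3/4, so exp(1/(ν - (3/4))) takes every nonzero value near it: an essential singularity (not a pole of any order).


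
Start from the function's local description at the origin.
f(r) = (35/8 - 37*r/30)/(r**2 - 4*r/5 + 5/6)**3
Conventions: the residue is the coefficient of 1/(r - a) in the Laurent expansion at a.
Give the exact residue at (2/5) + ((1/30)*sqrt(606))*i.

The residue is -((2620125/32969632)*sqrt(606))*i.

The factor r**2 - 4*r/5 + 5/6 splits as (r - a)(r - a') with a = (2/5) + ((1/30)*sqrt(606))*i, a' = (2/5) - ((1/30)*sqrt(606))*i. At the order-3 pole a set g(r) = (r - a)^3*f(r) = [35/8 - 37*r/30] / (r - a')^3.
Order-3 pole: residue = g''(a)/2; g''((2/5) + ((1/30)*sqrt(606))*i) = -((2620125/16484816)*sqrt(606))*i, so the residue is -((2620125/32969632)*sqrt(606))*i.


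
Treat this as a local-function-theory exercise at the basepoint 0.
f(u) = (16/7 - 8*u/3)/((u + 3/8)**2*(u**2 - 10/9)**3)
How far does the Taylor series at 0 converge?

Denominator factor (u + 3/8)^2: pole of order 2 at -3/8, modulus 3/8.
Denominator factor (u**2 - 10/9)^3: discriminant 40/9, real irrational roots (1/3)*sqrt(10) and -(1/3)*sqrt(10); poles of order 3, moduli (1/3)*sqrt(10) and (1/3)*sqrt(10).
The radius of convergence is the smallest modulus among the singular points: 3/8.

The radius of convergence is 3/8.


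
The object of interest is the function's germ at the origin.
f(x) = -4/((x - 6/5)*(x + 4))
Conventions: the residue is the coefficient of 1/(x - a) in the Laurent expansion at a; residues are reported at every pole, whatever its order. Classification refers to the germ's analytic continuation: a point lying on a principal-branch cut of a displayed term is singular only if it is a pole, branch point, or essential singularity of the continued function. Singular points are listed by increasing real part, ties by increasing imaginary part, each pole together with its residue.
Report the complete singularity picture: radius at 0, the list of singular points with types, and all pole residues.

Radius of convergence at 0: 6/5.
At -4: a pole of order 1; residue 10/13.
At 6/5: a pole of order 1; residue -10/13.

Denominator factor (x - 6/5): pole of order 1 at 6/5, modulus 6/5.
Denominator factor (x + 4): pole of order 1 at -4, modulus 4.
The radius of convergence is the smallest modulus among the singular points: 6/5.
At the order-1 pole -4 set g(x) = (x - (-4))*f(x) = -4/(x - 6/5).
Simple pole: residue = g(a) at a = -4, which is 10/13.
At the order-1 pole 6/5 set g(x) = (x - (6/5))*f(x) = -4/(x + 4).
Simple pole: residue = g(a) at a = 6/5, which is -10/13.
List the singular points by increasing real part (a conjugate pair: the negative imaginary part first).


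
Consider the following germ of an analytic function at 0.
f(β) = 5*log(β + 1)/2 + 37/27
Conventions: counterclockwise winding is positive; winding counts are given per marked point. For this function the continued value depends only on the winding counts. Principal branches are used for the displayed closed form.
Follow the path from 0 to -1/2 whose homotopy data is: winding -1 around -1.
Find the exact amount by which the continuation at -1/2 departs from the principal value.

Continued minus principal equals -(5)*pi*i.

The rational part is single-valued and drops out of the difference; each branch term changes only by its own monodromy.
(5/2)*log(1 - β/(-1)): each positive loop around -1 adds 2*pi*i to the log, so winding -1 contributes (5/2)*(-1)*2*pi*i = -(5)*pi*i.
Summing the contributions at β = -1/2 gives -(5)*pi*i.


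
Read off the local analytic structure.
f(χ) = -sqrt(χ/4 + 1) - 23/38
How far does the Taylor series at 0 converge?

Branch term (-1)*sqrt(1 - χ/(-4)): its argument vanishes at χ = -4, a square-root branch point, modulus 4.
The radius of convergence is the smallest modulus among the singular points: 4.

The radius of convergence is 4.


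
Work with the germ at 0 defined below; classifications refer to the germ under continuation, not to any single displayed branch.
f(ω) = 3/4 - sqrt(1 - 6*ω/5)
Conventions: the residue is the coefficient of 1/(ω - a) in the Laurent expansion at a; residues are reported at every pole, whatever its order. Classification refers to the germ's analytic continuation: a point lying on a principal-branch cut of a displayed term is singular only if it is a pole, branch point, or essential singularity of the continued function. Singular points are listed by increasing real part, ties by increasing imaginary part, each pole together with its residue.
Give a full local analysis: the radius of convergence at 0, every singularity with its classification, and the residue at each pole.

Radius of convergence at 0: 5/6.
At 5/6: an algebraic (square-root) branch point.

Branch term (-1)*sqrt(1 - ω/(5/6)): its argument vanishes at ω = 5/6, a square-root branch point, modulus 5/6.
The radius of convergence is the smallest modulus among the singular points: 5/6.


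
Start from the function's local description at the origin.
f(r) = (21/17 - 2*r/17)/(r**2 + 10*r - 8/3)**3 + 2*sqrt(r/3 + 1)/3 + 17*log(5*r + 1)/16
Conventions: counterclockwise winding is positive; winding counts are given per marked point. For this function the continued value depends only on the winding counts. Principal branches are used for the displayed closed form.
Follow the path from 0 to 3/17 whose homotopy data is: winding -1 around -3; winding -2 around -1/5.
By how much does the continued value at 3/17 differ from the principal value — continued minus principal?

The rational part is single-valued and drops out of the difference; each branch term changes only by its own monodromy.
(2/3)*sqrt(1 - r/(-3)): winding -1 is odd, the square root flips sign, contributing -2*(2/3)*sqrt(1 - (3/17)/(-3)) = -2*(2/3)*sqrt(18/17) = -(4/17)*sqrt(34).
(17/16)*log(1 - r/(-1/5)): each positive loop around -1/5 adds 2*pi*i to the log, so winding -2 contributes (17/16)*(-2)*2*pi*i = -(17/4)*pi*i.
Summing the contributions at r = 3/17 gives (-(4/17)*sqrt(34)) - ((17/4)*pi)*i.

Continued minus principal equals (-(4/17)*sqrt(34)) - ((17/4)*pi)*i.


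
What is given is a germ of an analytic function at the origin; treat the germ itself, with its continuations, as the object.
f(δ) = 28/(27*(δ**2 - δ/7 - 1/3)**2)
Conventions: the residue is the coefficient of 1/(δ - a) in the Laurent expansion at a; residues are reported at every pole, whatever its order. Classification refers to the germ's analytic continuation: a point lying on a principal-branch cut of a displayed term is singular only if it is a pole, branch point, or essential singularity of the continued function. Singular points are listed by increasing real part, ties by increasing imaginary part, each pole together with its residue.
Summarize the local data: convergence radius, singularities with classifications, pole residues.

Radius of convergence at 0: -1/14 + (1/42)*sqrt(597).
At 1/14 - (1/42)*sqrt(597): a pole of order 2; residue (19208/356409)*sqrt(597).
At 1/14 + (1/42)*sqrt(597): a pole of order 2; residue -(19208/356409)*sqrt(597).

Denominator factor (δ**2 - δ/7 - 1/3)^2: discriminant 199/147, real irrational roots 1/14 + (1/42)*sqrt(597) and 1/14 - (1/42)*sqrt(597); poles of order 2, moduli 1/14 + (1/42)*sqrt(597) and -1/14 + (1/42)*sqrt(597).
The radius of convergence is the smallest modulus among the singular points: -1/14 + (1/42)*sqrt(597).
The factor δ**2 - δ/7 - 1/3 splits as (δ - a)(δ - a') with a = 1/14 - (1/42)*sqrt(597), a' = 1/14 + (1/42)*sqrt(597). At the order-2 pole a set g(δ) = (δ - a)^2*f(δ) = [28/27] / (δ - a')^2.
Order-2 pole: residue = g'(a); g'(1/14 - (1/42)*sqrt(597)) = (19208/356409)*sqrt(597), so the residue is (19208/356409)*sqrt(597).
The factor δ**2 - δ/7 - 1/3 splits as (δ - a)(δ - a') with a = 1/14 + (1/42)*sqrt(597), a' = 1/14 - (1/42)*sqrt(597). At the order-2 pole a set g(δ) = (δ - a)^2*f(δ) = [28/27] / (δ - a')^2.
Order-2 pole: residue = g'(a); g'(1/14 + (1/42)*sqrt(597)) = -(19208/356409)*sqrt(597), so the residue is -(19208/356409)*sqrt(597).
List the singular points by increasing real part (a conjugate pair: the negative imaginary part first).


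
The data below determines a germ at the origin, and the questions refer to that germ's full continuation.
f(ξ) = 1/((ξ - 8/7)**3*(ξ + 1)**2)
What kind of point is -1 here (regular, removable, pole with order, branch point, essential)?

The point is a pole of order 2.

The denominator factor ξ + 1 vanishes at -1 and appears to the power 2; the numerator there equals 1, nonzero, and no other factor vanishes.
Hence a pole whose order is the multiplicity, 2.


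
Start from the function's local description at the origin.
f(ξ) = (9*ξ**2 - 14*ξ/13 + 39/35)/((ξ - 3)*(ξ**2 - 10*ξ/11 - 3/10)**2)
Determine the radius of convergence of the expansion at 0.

Denominator factor (ξ**2 - 10*ξ/11 - 3/10)^2: discriminant 1226/605, real irrational roots 5/11 + (1/110)*sqrt(6130) and 5/11 - (1/110)*sqrt(6130); poles of order 2, moduli 5/11 + (1/110)*sqrt(6130) and -5/11 + (1/110)*sqrt(6130).
Denominator factor (ξ - 3): pole of order 1 at 3, modulus 3.
The radius of convergence is the smallest modulus among the singular points: -5/11 + (1/110)*sqrt(6130).

The radius of convergence is -5/11 + (1/110)*sqrt(6130).


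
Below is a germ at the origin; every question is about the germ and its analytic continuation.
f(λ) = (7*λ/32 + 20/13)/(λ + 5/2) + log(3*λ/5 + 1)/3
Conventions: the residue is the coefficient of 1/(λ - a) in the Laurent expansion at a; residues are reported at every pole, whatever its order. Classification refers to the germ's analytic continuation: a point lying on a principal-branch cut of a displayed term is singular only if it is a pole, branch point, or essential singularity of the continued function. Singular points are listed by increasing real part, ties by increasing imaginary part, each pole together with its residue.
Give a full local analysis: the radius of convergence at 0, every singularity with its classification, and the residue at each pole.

Radius of convergence at 0: 5/3.
At -5/2: a pole of order 1; residue 825/832.
At -5/3: a logarithmic branch point.

Denominator factor (λ + 5/2): pole of order 1 at -5/2, modulus 5/2.
Branch term (1/3)*log(1 - λ/(-5/3)): its argument vanishes at λ = -5/3, a logarithmic branch point, modulus 5/3.
The radius of convergence is the smallest modulus among the singular points: 5/3.
The branch term is analytic at -5/2 and contributes nothing to the residue; only the rational part matters.
At the order-1 pole -5/2 set g(λ) = (λ - (-5/2))*(rational part) = 7*λ/32 + 20/13.
Simple pole: residue = g(a) at a = -5/2, which is 825/832.
List the singular points by increasing real part (a conjugate pair: the negative imaginary part first).


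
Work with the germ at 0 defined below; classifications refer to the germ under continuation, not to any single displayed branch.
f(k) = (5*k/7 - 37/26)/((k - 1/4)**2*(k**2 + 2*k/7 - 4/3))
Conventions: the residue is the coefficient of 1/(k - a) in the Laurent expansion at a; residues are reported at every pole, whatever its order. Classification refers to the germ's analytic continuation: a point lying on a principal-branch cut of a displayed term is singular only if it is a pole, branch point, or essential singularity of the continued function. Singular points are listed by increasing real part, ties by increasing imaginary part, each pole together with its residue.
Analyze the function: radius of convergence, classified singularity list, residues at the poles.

Radius of convergence at 0: 1/4.
At -1/7 - (1/21)*sqrt(597): a pole of order 1; residue -88872/2111317 + (7911876/420152083)*sqrt(597).
At 1/4: a pole of order 2; residue 177744/2111317.
At -1/7 + (1/21)*sqrt(597): a pole of order 1; residue -88872/2111317 - (7911876/420152083)*sqrt(597).


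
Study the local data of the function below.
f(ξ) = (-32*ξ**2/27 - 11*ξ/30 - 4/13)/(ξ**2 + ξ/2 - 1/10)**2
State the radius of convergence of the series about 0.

Denominator factor (ξ**2 + ξ/2 - 1/10)^2: discriminant 13/20, real irrational roots -1/4 + (1/20)*sqrt(65) and -1/4 - (1/20)*sqrt(65); poles of order 2, moduli -1/4 + (1/20)*sqrt(65) and 1/4 + (1/20)*sqrt(65).
The radius of convergence is the smallest modulus among the singular points: -1/4 + (1/20)*sqrt(65).

The radius of convergence is -1/4 + (1/20)*sqrt(65).


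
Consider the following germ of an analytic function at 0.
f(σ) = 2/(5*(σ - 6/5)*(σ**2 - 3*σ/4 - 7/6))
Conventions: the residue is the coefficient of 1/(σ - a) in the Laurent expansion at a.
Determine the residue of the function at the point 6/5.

At the order-1 pole 6/5 set g(σ) = (σ - (6/5))*f(σ) = 2/(5*(σ**2 - 3*σ/4 - 7/6)).
Simple pole: residue = g(a) at a = 6/5, which is -30/47.

The residue is -30/47.


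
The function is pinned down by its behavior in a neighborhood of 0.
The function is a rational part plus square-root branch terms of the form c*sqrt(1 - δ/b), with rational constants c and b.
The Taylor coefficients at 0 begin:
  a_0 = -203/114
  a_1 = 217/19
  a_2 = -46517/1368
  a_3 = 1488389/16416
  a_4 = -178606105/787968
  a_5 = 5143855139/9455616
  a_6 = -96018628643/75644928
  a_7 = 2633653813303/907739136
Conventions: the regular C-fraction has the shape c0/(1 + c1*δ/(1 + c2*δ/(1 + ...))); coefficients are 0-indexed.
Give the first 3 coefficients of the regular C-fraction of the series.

Taylor coefficients (read off): a_0 = -203/114, a_1 = 217/19, a_2 = -46517/1368.
c0 = a_0 = -203/114. Peel one level at a time: if S = 1 + c*δ/S' with S'(0) = 1, then c is the δ-coefficient of S and S' = c*δ/(S - 1).
S_1 = c0/f = 1 + (186/29)*δ + (1557071/70644)*δ^2 + ...; c1 = 186/29.
S_2 = c1*δ/(S_1 - 1) = 1 + (-1557071/453096)*δ + ...; c2 = -1557071/453096.

The regular C-fraction coefficients are [-203/114, 186/29, -1557071/453096].


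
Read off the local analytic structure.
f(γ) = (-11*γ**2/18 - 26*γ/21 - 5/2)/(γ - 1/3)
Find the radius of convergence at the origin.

Denominator factor (γ - 1/3): pole of order 1 at 1/3, modulus 1/3.
The radius of convergence is the smallest modulus among the singular points: 1/3.

The radius of convergence is 1/3.


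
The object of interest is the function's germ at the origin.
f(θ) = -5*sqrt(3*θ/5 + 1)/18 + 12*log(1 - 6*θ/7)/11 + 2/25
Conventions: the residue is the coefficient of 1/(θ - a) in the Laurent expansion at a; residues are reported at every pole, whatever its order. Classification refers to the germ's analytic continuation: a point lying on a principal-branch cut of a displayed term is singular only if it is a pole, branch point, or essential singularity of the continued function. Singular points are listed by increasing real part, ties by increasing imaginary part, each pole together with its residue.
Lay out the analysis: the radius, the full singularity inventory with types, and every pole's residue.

Branch term (-5/18)*sqrt(1 - θ/(-5/3)): its argument vanishes at θ = -5/3, a square-root branch point, modulus 5/3.
Branch term (12/11)*log(1 - θ/(7/6)): its argument vanishes at θ = 7/6, a logarithmic branch point, modulus 7/6.
The radius of convergence is the smallest modulus among the singular points: 7/6.
List the singular points by increasing real part (a conjugate pair: the negative imaginary part first).

Radius of convergence at 0: 7/6.
At -5/3: an algebraic (square-root) branch point.
At 7/6: a logarithmic branch point.


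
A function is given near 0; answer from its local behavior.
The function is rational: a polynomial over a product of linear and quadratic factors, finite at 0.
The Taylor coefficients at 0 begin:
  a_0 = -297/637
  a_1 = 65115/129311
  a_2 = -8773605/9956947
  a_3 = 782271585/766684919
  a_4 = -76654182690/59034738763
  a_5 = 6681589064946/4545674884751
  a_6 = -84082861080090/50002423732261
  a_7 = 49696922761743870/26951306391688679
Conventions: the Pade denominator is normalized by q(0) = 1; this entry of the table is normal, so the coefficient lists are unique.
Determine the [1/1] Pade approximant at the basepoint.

The Pade approximant has numerator coefficients [-297/637, -58439322/187113017]; denominator coefficients [1, 194969/111419].

Taylor coefficients needed (read off): a_0 = -297/637, a_1 = 65115/129311, a_2 = -8773605/9956947.
Write the denominator as Q(ζ) = 1 + q1*ζ. Requiring Q*f - P = O(ζ^3) with deg P <= 1 kills the coefficients of ζ^2..ζ^2 in Q*f:
  ζ^2: a_2 + q1*a_1 = 0, i.e. -8773605/9956947 + (65115/129311)*q1 = 0.
Solving this linear system: q1 = 194969/111419.
The numerator is Q*f truncated at degree 1: P0 = a_0 = -297/637; P1 = a_1 + q1*a_0 = -58439322/187113017.


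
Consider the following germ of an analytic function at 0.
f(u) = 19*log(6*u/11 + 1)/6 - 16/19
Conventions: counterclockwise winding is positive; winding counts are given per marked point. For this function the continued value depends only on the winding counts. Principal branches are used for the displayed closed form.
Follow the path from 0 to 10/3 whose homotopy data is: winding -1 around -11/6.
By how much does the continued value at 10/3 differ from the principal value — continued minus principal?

The rational part is single-valued and drops out of the difference; each branch term changes only by its own monodromy.
(19/6)*log(1 - u/(-11/6)): each positive loop around -11/6 adds 2*pi*i to the log, so winding -1 contributes (19/6)*(-1)*2*pi*i = -(19/3)*pi*i.
Summing the contributions at u = 10/3 gives -(19/3)*pi*i.

Continued minus principal equals -(19/3)*pi*i.


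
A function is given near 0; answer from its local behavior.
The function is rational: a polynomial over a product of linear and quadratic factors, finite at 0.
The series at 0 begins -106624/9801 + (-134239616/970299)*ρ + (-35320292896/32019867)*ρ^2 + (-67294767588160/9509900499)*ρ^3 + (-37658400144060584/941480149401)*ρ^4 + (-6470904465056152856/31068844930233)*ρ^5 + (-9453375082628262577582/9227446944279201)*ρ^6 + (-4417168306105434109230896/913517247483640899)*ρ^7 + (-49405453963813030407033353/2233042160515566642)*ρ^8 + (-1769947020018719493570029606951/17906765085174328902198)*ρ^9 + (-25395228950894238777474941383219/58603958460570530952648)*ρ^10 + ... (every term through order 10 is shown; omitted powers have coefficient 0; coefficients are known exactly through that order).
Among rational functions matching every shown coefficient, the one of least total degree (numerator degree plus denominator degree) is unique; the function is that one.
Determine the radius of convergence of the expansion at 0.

The radius of convergence is -5/2 + (1/4)*sqrt(122).

No rational of total degree below 8 reproduces all 11 coefficients; solving the [0/8] Pade equations on them gives f(ρ) = -34/((ρ**2 - 7*ρ/2 + 9/7)**2*(ρ**2 + 5*ρ - 11/8)**2), whose expansion matches every shown term.
Denominator factor (ρ**2 + 5*ρ - 11/8)^2: discriminant 61/2, real irrational roots -5/2 + (1/4)*sqrt(122) and -5/2 - (1/4)*sqrt(122); poles of order 2, moduli -5/2 + (1/4)*sqrt(122) and 5/2 + (1/4)*sqrt(122).
Denominator factor (ρ**2 - 7*ρ/2 + 9/7)^2: discriminant 199/28, real irrational roots 7/4 + (1/28)*sqrt(1393) and 7/4 - (1/28)*sqrt(1393); poles of order 2, moduli 7/4 + (1/28)*sqrt(1393) and 7/4 - (1/28)*sqrt(1393).
The radius of convergence is the smallest modulus among the singular points: -5/2 + (1/4)*sqrt(122).


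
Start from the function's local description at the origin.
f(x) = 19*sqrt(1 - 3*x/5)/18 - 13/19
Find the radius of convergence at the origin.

Branch term (19/18)*sqrt(1 - x/(5/3)): its argument vanishes at x = 5/3, a square-root branch point, modulus 5/3.
The radius of convergence is the smallest modulus among the singular points: 5/3.

The radius of convergence is 5/3.


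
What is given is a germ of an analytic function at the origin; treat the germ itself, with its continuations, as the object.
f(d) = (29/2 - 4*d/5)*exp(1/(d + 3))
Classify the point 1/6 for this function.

The point is a regular point.

There is no denominator, hence no pole anywhere.
The essential point of exp(1/(d - (-3))) is -3, not 1/6.
So the germ continues analytically to 1/6.


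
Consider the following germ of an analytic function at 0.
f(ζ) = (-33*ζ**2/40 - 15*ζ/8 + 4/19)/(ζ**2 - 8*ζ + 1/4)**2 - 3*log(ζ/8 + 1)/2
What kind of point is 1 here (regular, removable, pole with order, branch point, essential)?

Denominator factors: ζ**2 - 8*ζ + 1/4 = -27/4 at ζ = 1 — none vanishes.
Branch term log(1 - ζ/(-8)): argument at 1 is 9/8, nonzero, so 1 is not its branch point (a point on a principal cut is still regular for the continued germ).
So the germ continues analytically to 1.

The point is a regular point.


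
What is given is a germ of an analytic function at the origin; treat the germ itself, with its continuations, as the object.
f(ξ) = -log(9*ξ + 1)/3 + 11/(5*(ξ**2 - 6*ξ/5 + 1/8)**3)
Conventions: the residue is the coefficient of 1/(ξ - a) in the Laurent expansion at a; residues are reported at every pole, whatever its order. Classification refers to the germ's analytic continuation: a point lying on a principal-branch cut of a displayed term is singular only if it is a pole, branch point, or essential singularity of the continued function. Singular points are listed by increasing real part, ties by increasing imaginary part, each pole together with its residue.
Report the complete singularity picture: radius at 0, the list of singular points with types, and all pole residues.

Radius of convergence at 0: 1/9.
At -1/9: a logarithmic branch point.
At 3/5 - (1/20)*sqrt(94): a pole of order 3; residue -(165000/103823)*sqrt(94).
At 3/5 + (1/20)*sqrt(94): a pole of order 3; residue (165000/103823)*sqrt(94).

Denominator factor (ξ**2 - 6*ξ/5 + 1/8)^3: discriminant 47/50, real irrational roots 3/5 + (1/20)*sqrt(94) and 3/5 - (1/20)*sqrt(94); poles of order 3, moduli 3/5 + (1/20)*sqrt(94) and 3/5 - (1/20)*sqrt(94).
Branch term (-1/3)*log(1 - ξ/(-1/9)): its argument vanishes at ξ = -1/9, a logarithmic branch point, modulus 1/9.
The radius of convergence is the smallest modulus among the singular points: 1/9.
The branch term is analytic at 3/5 - (1/20)*sqrt(94) and contributes nothing to the residue; only the rational part matters.
The factor ξ**2 - 6*ξ/5 + 1/8 splits as (ξ - a)(ξ - a') with a = 3/5 - (1/20)*sqrt(94), a' = 3/5 + (1/20)*sqrt(94). At the order-3 pole a set g(ξ) = (ξ - a)^3*(rational part) = [11/5] / (ξ - a')^3.
Order-3 pole: residue = g''(a)/2; g''(3/5 - (1/20)*sqrt(94)) = -(330000/103823)*sqrt(94), so the residue is -(165000/103823)*sqrt(94).
The branch term is analytic at 3/5 + (1/20)*sqrt(94) and contributes nothing to the residue; only the rational part matters.
The factor ξ**2 - 6*ξ/5 + 1/8 splits as (ξ - a)(ξ - a') with a = 3/5 + (1/20)*sqrt(94), a' = 3/5 - (1/20)*sqrt(94). At the order-3 pole a set g(ξ) = (ξ - a)^3*(rational part) = [11/5] / (ξ - a')^3.
Order-3 pole: residue = g''(a)/2; g''(3/5 + (1/20)*sqrt(94)) = (330000/103823)*sqrt(94), so the residue is (165000/103823)*sqrt(94).
List the singular points by increasing real part (a conjugate pair: the negative imaginary part first).


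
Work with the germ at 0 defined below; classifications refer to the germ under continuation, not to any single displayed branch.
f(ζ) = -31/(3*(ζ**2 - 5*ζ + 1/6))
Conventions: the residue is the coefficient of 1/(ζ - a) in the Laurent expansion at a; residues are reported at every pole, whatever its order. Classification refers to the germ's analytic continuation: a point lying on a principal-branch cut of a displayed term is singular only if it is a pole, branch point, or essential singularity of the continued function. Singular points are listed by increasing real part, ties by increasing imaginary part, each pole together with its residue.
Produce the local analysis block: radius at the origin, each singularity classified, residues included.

Denominator factor (ζ**2 - 5*ζ + 1/6): discriminant 73/3, real irrational roots 5/2 + (1/6)*sqrt(219) and 5/2 - (1/6)*sqrt(219); poles of order 1, moduli 5/2 + (1/6)*sqrt(219) and 5/2 - (1/6)*sqrt(219).
The radius of convergence is the smallest modulus among the singular points: 5/2 - (1/6)*sqrt(219).
The factor ζ**2 - 5*ζ + 1/6 splits as (ζ - a)(ζ - a') with a = 5/2 - (1/6)*sqrt(219), a' = 5/2 + (1/6)*sqrt(219). At the order-1 pole a set g(ζ) = (ζ - a)*f(ζ) = [-31/3] / (ζ - a').
Simple pole: residue = g(a) at a = 5/2 - (1/6)*sqrt(219), which is (31/219)*sqrt(219).
The factor ζ**2 - 5*ζ + 1/6 splits as (ζ - a)(ζ - a') with a = 5/2 + (1/6)*sqrt(219), a' = 5/2 - (1/6)*sqrt(219). At the order-1 pole a set g(ζ) = (ζ - a)*f(ζ) = [-31/3] / (ζ - a').
Simple pole: residue = g(a) at a = 5/2 + (1/6)*sqrt(219), which is -(31/219)*sqrt(219).
List the singular points by increasing real part (a conjugate pair: the negative imaginary part first).

Radius of convergence at 0: 5/2 - (1/6)*sqrt(219).
At 5/2 - (1/6)*sqrt(219): a pole of order 1; residue (31/219)*sqrt(219).
At 5/2 + (1/6)*sqrt(219): a pole of order 1; residue -(31/219)*sqrt(219).


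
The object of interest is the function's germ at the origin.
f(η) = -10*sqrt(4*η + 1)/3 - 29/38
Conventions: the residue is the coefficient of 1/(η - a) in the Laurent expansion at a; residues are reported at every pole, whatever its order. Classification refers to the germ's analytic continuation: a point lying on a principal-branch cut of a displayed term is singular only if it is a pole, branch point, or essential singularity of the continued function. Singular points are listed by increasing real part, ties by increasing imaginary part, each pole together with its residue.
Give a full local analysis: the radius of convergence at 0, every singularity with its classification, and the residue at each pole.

Radius of convergence at 0: 1/4.
At -1/4: an algebraic (square-root) branch point.

Branch term (-10/3)*sqrt(1 - η/(-1/4)): its argument vanishes at η = -1/4, a square-root branch point, modulus 1/4.
The radius of convergence is the smallest modulus among the singular points: 1/4.


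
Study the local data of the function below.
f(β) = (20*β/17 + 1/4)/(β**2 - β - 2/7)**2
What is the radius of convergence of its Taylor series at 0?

Denominator factor (β**2 - β - 2/7)^2: discriminant 15/7, real irrational roots 1/2 + (1/14)*sqrt(105) and 1/2 - (1/14)*sqrt(105); poles of order 2, moduli 1/2 + (1/14)*sqrt(105) and -1/2 + (1/14)*sqrt(105).
The radius of convergence is the smallest modulus among the singular points: -1/2 + (1/14)*sqrt(105).

The radius of convergence is -1/2 + (1/14)*sqrt(105).


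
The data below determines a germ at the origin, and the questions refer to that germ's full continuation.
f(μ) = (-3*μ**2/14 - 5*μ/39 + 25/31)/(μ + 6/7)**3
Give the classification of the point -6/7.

The point is a pole of order 3.

The denominator factor μ + 6/7 vanishes at -6/7 and appears to the power 3; the numerator there equals 104903/138229, nonzero, and no other factor vanishes.
Hence a pole whose order is the multiplicity, 3.


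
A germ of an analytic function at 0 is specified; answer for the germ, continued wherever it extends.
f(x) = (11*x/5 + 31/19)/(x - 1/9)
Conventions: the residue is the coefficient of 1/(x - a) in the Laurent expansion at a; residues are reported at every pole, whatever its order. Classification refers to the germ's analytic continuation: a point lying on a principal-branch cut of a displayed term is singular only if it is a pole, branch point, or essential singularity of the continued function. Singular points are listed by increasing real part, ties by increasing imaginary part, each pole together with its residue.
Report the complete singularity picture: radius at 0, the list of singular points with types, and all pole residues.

Radius of convergence at 0: 1/9.
At 1/9: a pole of order 1; residue 1604/855.

Denominator factor (x - 1/9): pole of order 1 at 1/9, modulus 1/9.
The radius of convergence is the smallest modulus among the singular points: 1/9.
At the order-1 pole 1/9 set g(x) = (x - (1/9))*f(x) = 11*x/5 + 31/19.
Simple pole: residue = g(a) at a = 1/9, which is 1604/855.


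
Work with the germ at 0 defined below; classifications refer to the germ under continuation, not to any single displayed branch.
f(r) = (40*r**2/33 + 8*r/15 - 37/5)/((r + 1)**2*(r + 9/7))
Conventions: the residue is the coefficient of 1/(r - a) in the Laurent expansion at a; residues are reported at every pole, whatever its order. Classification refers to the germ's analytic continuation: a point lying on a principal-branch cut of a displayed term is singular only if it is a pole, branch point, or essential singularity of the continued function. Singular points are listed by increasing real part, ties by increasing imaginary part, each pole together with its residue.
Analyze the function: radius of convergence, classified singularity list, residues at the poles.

Radius of convergence at 0: 1.
At -9/7: a pole of order 1; residue -16391/220.
At -1: a pole of order 2; residue 4543/60.

Denominator factor (r + 9/7): pole of order 1 at -9/7, modulus 9/7.
Denominator factor (r + 1)^2: pole of order 2 at -1, modulus 1.
The radius of convergence is the smallest modulus among the singular points: 1.
At the order-1 pole -9/7 set g(r) = (r - (-9/7))*f(r) = (40*r**2/33 + 8*r/15 - 37/5)/(r + 1)**2.
Simple pole: residue = g(a) at a = -9/7, which is -16391/220.
At the order-2 pole -1 set g(r) = (r - (-1))^2*f(r) = (40*r**2/33 + 8*r/15 - 37/5)/(r + 9/7).
Order-2 pole: residue = g'(a); g'(-1) = 4543/60, so the residue is 4543/60.
List the singular points by increasing real part (a conjugate pair: the negative imaginary part first).


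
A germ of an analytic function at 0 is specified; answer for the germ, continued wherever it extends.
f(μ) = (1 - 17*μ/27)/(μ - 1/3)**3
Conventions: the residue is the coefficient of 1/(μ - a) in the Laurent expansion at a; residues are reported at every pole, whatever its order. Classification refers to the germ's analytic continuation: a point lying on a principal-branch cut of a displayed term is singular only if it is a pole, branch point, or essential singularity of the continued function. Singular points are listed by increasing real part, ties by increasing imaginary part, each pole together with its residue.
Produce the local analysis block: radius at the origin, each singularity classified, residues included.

Denominator factor (μ - 1/3)^3: pole of order 3 at 1/3, modulus 1/3.
The radius of convergence is the smallest modulus among the singular points: 1/3.
At the order-3 pole 1/3 set g(μ) = (μ - (1/3))^3*f(μ) = 1 - 17*μ/27.
Order-3 pole: residue = g''(a)/2; g''(1/3) = 0, so the residue is 0.

Radius of convergence at 0: 1/3.
At 1/3: a pole of order 3; residue 0.


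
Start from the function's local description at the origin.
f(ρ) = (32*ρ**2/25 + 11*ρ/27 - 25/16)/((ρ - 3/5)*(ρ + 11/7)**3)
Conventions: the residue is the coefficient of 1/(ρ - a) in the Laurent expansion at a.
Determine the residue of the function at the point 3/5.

At the order-1 pole 3/5 set g(ρ) = (ρ - (3/5))*f(ρ) = (32*ρ**2/25 + 11*ρ/27 - 25/16)/(ρ + 11/7)**3.
Simple pole: residue = g(a) at a = 3/5, which is -26463479/316062720.

The residue is -26463479/316062720.


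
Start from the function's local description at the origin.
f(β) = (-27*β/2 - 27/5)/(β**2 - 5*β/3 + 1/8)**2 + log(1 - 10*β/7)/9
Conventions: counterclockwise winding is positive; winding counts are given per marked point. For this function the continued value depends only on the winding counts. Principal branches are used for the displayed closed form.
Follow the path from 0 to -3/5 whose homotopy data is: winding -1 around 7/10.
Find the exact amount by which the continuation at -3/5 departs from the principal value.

Continued minus principal equals -(2/9)*pi*i.

The rational part is single-valued and drops out of the difference; each branch term changes only by its own monodromy.
(1/9)*log(1 - β/(7/10)): each positive loop around 7/10 adds 2*pi*i to the log, so winding -1 contributes (1/9)*(-1)*2*pi*i = -(2/9)*pi*i.
Summing the contributions at β = -3/5 gives -(2/9)*pi*i.


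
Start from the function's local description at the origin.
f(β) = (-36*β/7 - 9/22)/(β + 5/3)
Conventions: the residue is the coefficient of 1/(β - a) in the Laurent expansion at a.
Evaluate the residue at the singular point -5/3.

At the order-1 pole -5/3 set g(β) = (β - (-5/3))*f(β) = -36*β/7 - 9/22.
Simple pole: residue = g(a) at a = -5/3, which is 1257/154.

The residue is 1257/154.


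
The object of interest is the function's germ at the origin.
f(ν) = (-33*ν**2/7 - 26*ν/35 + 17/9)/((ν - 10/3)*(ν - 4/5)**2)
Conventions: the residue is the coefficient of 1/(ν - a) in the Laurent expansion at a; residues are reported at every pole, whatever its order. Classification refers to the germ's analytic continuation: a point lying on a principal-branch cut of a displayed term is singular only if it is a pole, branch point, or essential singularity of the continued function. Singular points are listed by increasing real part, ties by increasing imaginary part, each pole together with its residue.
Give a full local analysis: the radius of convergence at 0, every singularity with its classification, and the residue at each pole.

Radius of convergence at 0: 4/5.
At 4/5: a pole of order 2; residue 35773/10108.
At 10/3: a pole of order 1; residue -83425/10108.

Denominator factor (ν - 4/5)^2: pole of order 2 at 4/5, modulus 4/5.
Denominator factor (ν - 10/3): pole of order 1 at 10/3, modulus 10/3.
The radius of convergence is the smallest modulus among the singular points: 4/5.
At the order-2 pole 4/5 set g(ν) = (ν - (4/5))^2*f(ν) = (-33*ν**2/7 - 26*ν/35 + 17/9)/(ν - 10/3).
Order-2 pole: residue = g'(a); g'(4/5) = 35773/10108, so the residue is 35773/10108.
At the order-1 pole 10/3 set g(ν) = (ν - (10/3))*f(ν) = (-33*ν**2/7 - 26*ν/35 + 17/9)/(ν - 4/5)**2.
Simple pole: residue = g(a) at a = 10/3, which is -83425/10108.
List the singular points by increasing real part (a conjugate pair: the negative imaginary part first).


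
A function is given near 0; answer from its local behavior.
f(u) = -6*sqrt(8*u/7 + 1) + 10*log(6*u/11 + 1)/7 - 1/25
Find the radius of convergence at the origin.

Branch term (10/7)*log(1 - u/(-11/6)): its argument vanishes at u = -11/6, a logarithmic branch point, modulus 11/6.
Branch term (-6)*sqrt(1 - u/(-7/8)): its argument vanishes at u = -7/8, a square-root branch point, modulus 7/8.
The radius of convergence is the smallest modulus among the singular points: 7/8.

The radius of convergence is 7/8.


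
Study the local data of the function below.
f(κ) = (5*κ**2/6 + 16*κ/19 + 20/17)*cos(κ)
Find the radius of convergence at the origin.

The radius of convergence is infinite.

The factor cos(κ) is entire and contributes no finite singular point.
The polynomial part has no poles.
No finite singular points: the Taylor series at 0 converges everywhere.


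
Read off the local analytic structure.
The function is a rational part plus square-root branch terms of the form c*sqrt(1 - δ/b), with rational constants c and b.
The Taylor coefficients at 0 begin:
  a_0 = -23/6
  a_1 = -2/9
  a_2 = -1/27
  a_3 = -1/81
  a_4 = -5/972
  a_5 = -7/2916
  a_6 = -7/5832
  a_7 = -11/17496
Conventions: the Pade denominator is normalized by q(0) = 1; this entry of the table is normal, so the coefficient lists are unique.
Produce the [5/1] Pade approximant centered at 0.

The Pade approximant has numerator coefficients [-23/6, 61/36, 2/27, 1/162, 1/972, 1/5832]; denominator coefficients [1, -1/2].

Taylor coefficients needed (read off): a_0 = -23/6, a_1 = -2/9, a_2 = -1/27, a_3 = -1/81, a_4 = -5/972, a_5 = -7/2916, a_6 = -7/5832.
Write the denominator as Q(δ) = 1 + q1*δ. Requiring Q*f - P = O(δ^7) with deg P <= 5 kills the coefficients of δ^6..δ^6 in Q*f:
  δ^6: a_6 + q1*a_5 = 0, i.e. -7/5832 + (-7/2916)*q1 = 0.
Solving this linear system: q1 = -1/2.
The numerator is Q*f truncated at degree 5: P0 = a_0 = -23/6; P1 = a_1 + q1*a_0 = 61/36; P2 = a_2 + q1*a_1 = 2/27; P3 = a_3 + q1*a_2 = 1/162; P4 = a_4 + q1*a_3 = 1/972; P5 = a_5 + q1*a_4 = 1/5832.


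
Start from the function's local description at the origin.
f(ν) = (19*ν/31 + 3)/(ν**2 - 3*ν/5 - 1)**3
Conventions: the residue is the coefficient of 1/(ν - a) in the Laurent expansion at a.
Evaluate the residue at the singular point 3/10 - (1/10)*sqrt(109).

The residue is -(1850625/40145899)*sqrt(109).

The factor ν**2 - 3*ν/5 - 1 splits as (ν - a)(ν - a') with a = 3/10 - (1/10)*sqrt(109), a' = 3/10 + (1/10)*sqrt(109). At the order-3 pole a set g(ν) = (ν - a)^3*f(ν) = [19*ν/31 + 3] / (ν - a')^3.
Order-3 pole: residue = g''(a)/2; g''(3/10 - (1/10)*sqrt(109)) = -(3701250/40145899)*sqrt(109), so the residue is -(1850625/40145899)*sqrt(109).


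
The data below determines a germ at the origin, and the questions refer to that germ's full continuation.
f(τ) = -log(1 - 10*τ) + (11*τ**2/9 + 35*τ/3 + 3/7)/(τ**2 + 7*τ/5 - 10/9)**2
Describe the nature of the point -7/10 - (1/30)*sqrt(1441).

The denominator factor τ**2 + 7*τ/5 - 10/9 vanishes at -7/10 - (1/30)*sqrt(1441) and appears to the power 2; the numerator there equals -73459/14175 - (224/675)*sqrt(1441), nonzero, and no other factor vanishes.
The branch terms are analytic at this point.
Hence a pole whose order is the multiplicity, 2.

The point is a pole of order 2.


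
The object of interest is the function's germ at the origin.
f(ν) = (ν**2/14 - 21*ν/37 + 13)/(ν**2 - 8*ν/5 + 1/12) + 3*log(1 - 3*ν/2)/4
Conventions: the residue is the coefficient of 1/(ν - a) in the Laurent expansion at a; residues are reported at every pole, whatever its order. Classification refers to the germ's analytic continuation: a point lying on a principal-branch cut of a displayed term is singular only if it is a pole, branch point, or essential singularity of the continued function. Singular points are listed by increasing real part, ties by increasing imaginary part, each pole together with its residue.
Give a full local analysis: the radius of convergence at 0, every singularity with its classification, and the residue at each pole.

Radius of convergence at 0: 4/5 - (1/30)*sqrt(501).
At 4/5 - (1/30)*sqrt(501): a pole of order 1; residue -587/2590 - (1962923/5190360)*sqrt(501).
At 2/3: a logarithmic branch point.
At 4/5 + (1/30)*sqrt(501): a pole of order 1; residue -587/2590 + (1962923/5190360)*sqrt(501).

Denominator factor (ν**2 - 8*ν/5 + 1/12): discriminant 167/75, real irrational roots 4/5 + (1/30)*sqrt(501) and 4/5 - (1/30)*sqrt(501); poles of order 1, moduli 4/5 + (1/30)*sqrt(501) and 4/5 - (1/30)*sqrt(501).
Branch term (3/4)*log(1 - ν/(2/3)): its argument vanishes at ν = 2/3, a logarithmic branch point, modulus 2/3.
The radius of convergence is the smallest modulus among the singular points: 4/5 - (1/30)*sqrt(501).
The branch term is analytic at 4/5 - (1/30)*sqrt(501) and contributes nothing to the residue; only the rational part matters.
The factor ν**2 - 8*ν/5 + 1/12 splits as (ν - a)(ν - a') with a = 4/5 - (1/30)*sqrt(501), a' = 4/5 + (1/30)*sqrt(501). At the order-1 pole a set g(ν) = (ν - a)*(rational part) = [ν**2/14 - 21*ν/37 + 13] / (ν - a').
Simple pole: residue = g(a) at a = 4/5 - (1/30)*sqrt(501), which is -587/2590 - (1962923/5190360)*sqrt(501).
The branch term is analytic at 4/5 + (1/30)*sqrt(501) and contributes nothing to the residue; only the rational part matters.
The factor ν**2 - 8*ν/5 + 1/12 splits as (ν - a)(ν - a') with a = 4/5 + (1/30)*sqrt(501), a' = 4/5 - (1/30)*sqrt(501). At the order-1 pole a set g(ν) = (ν - a)*(rational part) = [ν**2/14 - 21*ν/37 + 13] / (ν - a').
Simple pole: residue = g(a) at a = 4/5 + (1/30)*sqrt(501), which is -587/2590 + (1962923/5190360)*sqrt(501).
List the singular points by increasing real part (a conjugate pair: the negative imaginary part first).


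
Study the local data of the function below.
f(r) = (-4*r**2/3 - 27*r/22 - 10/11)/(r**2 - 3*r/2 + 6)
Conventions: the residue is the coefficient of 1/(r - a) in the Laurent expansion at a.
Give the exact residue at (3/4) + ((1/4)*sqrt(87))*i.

The factor r**2 - 3*r/2 + 6 splits as (r - a)(r - a') with a = (3/4) + ((1/4)*sqrt(87))*i, a' = (3/4) - ((1/4)*sqrt(87))*i. At the order-1 pole a set g(r) = (r - a)*f(r) = [-4*r**2/3 - 27*r/22 - 10/11] / (r - a').
Simple pole: residue = g(a) at a = (3/4) + ((1/4)*sqrt(87))*i, which is (-71/44) - ((137/1276)*sqrt(87))*i.

The residue is (-71/44) - ((137/1276)*sqrt(87))*i.
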